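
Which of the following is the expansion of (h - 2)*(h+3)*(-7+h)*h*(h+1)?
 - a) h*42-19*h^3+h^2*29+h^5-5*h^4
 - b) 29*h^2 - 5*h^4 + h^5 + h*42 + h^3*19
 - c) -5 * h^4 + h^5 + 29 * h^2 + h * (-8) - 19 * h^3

Expanding (h - 2)*(h+3)*(-7+h)*h*(h+1):
= h*42-19*h^3+h^2*29+h^5-5*h^4
a) h*42-19*h^3+h^2*29+h^5-5*h^4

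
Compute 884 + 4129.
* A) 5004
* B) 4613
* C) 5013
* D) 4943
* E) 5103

884 + 4129 = 5013
C) 5013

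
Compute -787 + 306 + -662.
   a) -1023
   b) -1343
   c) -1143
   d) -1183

First: -787 + 306 = -481
Then: -481 + -662 = -1143
c) -1143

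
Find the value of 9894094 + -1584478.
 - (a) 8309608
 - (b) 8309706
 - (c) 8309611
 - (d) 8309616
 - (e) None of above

9894094 + -1584478 = 8309616
d) 8309616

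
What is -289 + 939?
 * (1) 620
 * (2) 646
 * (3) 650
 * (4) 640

-289 + 939 = 650
3) 650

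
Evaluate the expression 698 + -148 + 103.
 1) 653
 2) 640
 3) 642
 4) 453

First: 698 + -148 = 550
Then: 550 + 103 = 653
1) 653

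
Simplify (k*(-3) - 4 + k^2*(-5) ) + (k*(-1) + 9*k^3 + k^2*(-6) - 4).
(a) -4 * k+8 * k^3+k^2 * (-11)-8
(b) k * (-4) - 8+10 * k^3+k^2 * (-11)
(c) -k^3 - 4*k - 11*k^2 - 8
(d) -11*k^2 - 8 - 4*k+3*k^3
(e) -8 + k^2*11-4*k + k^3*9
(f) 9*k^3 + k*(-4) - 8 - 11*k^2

Adding the polynomials and combining like terms:
(k*(-3) - 4 + k^2*(-5)) + (k*(-1) + 9*k^3 + k^2*(-6) - 4)
= 9*k^3 + k*(-4) - 8 - 11*k^2
f) 9*k^3 + k*(-4) - 8 - 11*k^2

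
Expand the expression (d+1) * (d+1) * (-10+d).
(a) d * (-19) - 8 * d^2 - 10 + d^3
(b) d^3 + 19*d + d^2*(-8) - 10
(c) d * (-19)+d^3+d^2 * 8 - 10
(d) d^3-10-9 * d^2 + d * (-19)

Expanding (d+1) * (d+1) * (-10+d):
= d * (-19) - 8 * d^2 - 10 + d^3
a) d * (-19) - 8 * d^2 - 10 + d^3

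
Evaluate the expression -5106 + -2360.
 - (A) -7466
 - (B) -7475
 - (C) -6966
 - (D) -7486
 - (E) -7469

-5106 + -2360 = -7466
A) -7466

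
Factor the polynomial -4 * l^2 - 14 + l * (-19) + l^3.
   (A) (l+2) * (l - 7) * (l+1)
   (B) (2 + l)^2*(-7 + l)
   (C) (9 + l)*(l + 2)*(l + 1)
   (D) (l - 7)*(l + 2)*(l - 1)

We need to factor -4 * l^2 - 14 + l * (-19) + l^3.
The factored form is (l+2) * (l - 7) * (l+1).
A) (l+2) * (l - 7) * (l+1)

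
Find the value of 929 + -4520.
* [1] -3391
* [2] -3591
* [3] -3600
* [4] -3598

929 + -4520 = -3591
2) -3591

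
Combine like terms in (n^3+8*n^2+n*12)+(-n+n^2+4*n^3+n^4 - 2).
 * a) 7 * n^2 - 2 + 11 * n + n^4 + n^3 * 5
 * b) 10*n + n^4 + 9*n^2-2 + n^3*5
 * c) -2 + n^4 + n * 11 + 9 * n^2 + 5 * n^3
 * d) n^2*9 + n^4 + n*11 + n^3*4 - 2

Adding the polynomials and combining like terms:
(n^3 + 8*n^2 + n*12) + (-n + n^2 + 4*n^3 + n^4 - 2)
= -2 + n^4 + n * 11 + 9 * n^2 + 5 * n^3
c) -2 + n^4 + n * 11 + 9 * n^2 + 5 * n^3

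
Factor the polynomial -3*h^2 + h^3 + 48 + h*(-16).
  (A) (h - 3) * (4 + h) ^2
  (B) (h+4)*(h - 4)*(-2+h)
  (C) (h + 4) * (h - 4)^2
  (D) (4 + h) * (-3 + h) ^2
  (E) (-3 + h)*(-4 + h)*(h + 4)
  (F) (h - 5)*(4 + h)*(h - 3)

We need to factor -3*h^2 + h^3 + 48 + h*(-16).
The factored form is (-3 + h)*(-4 + h)*(h + 4).
E) (-3 + h)*(-4 + h)*(h + 4)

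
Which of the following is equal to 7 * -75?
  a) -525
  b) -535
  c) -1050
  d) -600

7 * -75 = -525
a) -525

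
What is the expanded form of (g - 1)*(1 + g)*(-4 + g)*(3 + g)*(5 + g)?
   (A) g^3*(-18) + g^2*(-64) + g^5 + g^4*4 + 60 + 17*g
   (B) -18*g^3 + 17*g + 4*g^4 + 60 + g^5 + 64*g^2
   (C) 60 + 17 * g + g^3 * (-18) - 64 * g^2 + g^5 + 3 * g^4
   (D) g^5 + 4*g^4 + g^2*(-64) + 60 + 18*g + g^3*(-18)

Expanding (g - 1)*(1 + g)*(-4 + g)*(3 + g)*(5 + g):
= g^3*(-18) + g^2*(-64) + g^5 + g^4*4 + 60 + 17*g
A) g^3*(-18) + g^2*(-64) + g^5 + g^4*4 + 60 + 17*g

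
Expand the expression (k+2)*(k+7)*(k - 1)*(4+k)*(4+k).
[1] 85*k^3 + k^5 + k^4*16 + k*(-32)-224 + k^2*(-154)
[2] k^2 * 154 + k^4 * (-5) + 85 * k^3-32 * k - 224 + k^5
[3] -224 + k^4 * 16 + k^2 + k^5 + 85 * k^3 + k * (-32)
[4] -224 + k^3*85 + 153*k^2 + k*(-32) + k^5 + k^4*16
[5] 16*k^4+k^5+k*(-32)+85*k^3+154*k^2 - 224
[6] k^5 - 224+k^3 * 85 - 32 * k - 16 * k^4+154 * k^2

Expanding (k+2)*(k+7)*(k - 1)*(4+k)*(4+k):
= 16*k^4+k^5+k*(-32)+85*k^3+154*k^2 - 224
5) 16*k^4+k^5+k*(-32)+85*k^3+154*k^2 - 224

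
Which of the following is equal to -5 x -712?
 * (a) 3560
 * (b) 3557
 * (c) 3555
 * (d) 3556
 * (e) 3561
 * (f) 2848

-5 * -712 = 3560
a) 3560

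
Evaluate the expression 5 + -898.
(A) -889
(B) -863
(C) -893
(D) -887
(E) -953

5 + -898 = -893
C) -893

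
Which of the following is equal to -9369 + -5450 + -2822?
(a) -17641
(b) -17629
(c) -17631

First: -9369 + -5450 = -14819
Then: -14819 + -2822 = -17641
a) -17641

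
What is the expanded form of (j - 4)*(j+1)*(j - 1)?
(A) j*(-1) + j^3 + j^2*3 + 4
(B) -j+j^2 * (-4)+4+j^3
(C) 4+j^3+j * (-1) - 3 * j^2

Expanding (j - 4)*(j+1)*(j - 1):
= -j+j^2 * (-4)+4+j^3
B) -j+j^2 * (-4)+4+j^3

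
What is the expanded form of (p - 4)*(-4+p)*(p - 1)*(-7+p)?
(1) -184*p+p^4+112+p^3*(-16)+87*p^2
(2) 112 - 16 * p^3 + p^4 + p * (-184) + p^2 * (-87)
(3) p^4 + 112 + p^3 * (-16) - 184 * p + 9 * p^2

Expanding (p - 4)*(-4+p)*(p - 1)*(-7+p):
= -184*p+p^4+112+p^3*(-16)+87*p^2
1) -184*p+p^4+112+p^3*(-16)+87*p^2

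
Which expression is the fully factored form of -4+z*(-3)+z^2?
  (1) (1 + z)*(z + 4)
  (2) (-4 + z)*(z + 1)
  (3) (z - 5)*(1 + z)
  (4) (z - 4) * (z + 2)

We need to factor -4+z*(-3)+z^2.
The factored form is (-4 + z)*(z + 1).
2) (-4 + z)*(z + 1)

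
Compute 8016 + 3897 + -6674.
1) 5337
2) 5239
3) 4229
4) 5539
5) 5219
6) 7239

First: 8016 + 3897 = 11913
Then: 11913 + -6674 = 5239
2) 5239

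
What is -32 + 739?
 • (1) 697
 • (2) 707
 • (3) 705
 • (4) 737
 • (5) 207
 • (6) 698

-32 + 739 = 707
2) 707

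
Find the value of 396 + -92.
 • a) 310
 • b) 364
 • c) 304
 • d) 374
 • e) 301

396 + -92 = 304
c) 304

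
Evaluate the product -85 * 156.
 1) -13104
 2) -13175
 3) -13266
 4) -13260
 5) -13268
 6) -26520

-85 * 156 = -13260
4) -13260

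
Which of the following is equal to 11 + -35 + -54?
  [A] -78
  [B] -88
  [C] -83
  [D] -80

First: 11 + -35 = -24
Then: -24 + -54 = -78
A) -78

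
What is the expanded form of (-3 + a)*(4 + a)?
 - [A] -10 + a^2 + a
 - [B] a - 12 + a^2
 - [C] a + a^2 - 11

Expanding (-3 + a)*(4 + a):
= a - 12 + a^2
B) a - 12 + a^2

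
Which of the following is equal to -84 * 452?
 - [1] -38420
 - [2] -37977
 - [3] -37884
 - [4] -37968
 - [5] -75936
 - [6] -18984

-84 * 452 = -37968
4) -37968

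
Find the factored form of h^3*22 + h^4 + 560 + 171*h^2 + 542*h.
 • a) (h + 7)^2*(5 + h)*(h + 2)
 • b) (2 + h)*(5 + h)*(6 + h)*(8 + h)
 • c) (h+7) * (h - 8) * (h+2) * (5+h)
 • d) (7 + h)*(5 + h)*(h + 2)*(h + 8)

We need to factor h^3*22 + h^4 + 560 + 171*h^2 + 542*h.
The factored form is (7 + h)*(5 + h)*(h + 2)*(h + 8).
d) (7 + h)*(5 + h)*(h + 2)*(h + 8)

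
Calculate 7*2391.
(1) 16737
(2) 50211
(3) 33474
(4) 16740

7 * 2391 = 16737
1) 16737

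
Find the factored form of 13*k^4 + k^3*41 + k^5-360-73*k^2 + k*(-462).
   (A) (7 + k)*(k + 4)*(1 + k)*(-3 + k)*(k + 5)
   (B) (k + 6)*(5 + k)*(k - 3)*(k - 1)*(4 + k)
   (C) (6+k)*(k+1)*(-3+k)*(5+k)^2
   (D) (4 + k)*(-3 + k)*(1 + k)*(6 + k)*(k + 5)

We need to factor 13*k^4 + k^3*41 + k^5-360-73*k^2 + k*(-462).
The factored form is (4 + k)*(-3 + k)*(1 + k)*(6 + k)*(k + 5).
D) (4 + k)*(-3 + k)*(1 + k)*(6 + k)*(k + 5)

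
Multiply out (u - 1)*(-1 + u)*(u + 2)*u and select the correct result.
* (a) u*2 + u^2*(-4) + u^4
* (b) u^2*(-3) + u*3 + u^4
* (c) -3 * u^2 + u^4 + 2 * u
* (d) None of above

Expanding (u - 1)*(-1 + u)*(u + 2)*u:
= -3 * u^2 + u^4 + 2 * u
c) -3 * u^2 + u^4 + 2 * u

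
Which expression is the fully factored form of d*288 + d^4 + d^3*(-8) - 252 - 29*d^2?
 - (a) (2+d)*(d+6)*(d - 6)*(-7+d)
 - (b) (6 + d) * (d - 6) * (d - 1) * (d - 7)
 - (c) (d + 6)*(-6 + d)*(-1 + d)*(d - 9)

We need to factor d*288 + d^4 + d^3*(-8) - 252 - 29*d^2.
The factored form is (6 + d) * (d - 6) * (d - 1) * (d - 7).
b) (6 + d) * (d - 6) * (d - 1) * (d - 7)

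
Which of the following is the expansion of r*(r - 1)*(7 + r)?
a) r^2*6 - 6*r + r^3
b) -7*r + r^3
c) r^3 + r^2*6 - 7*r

Expanding r*(r - 1)*(7 + r):
= r^3 + r^2*6 - 7*r
c) r^3 + r^2*6 - 7*r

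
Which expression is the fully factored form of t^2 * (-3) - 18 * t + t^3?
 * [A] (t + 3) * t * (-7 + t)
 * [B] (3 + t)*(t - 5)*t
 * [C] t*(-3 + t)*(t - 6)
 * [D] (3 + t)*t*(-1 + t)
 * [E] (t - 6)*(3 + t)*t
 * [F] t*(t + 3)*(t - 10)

We need to factor t^2 * (-3) - 18 * t + t^3.
The factored form is (t - 6)*(3 + t)*t.
E) (t - 6)*(3 + t)*t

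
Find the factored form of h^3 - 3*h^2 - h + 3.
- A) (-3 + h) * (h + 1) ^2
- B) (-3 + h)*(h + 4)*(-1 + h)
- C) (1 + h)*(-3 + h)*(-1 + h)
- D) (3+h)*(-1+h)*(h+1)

We need to factor h^3 - 3*h^2 - h + 3.
The factored form is (1 + h)*(-3 + h)*(-1 + h).
C) (1 + h)*(-3 + h)*(-1 + h)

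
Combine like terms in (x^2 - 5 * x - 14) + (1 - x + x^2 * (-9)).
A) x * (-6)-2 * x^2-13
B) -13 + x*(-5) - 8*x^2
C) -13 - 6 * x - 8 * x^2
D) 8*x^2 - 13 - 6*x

Adding the polynomials and combining like terms:
(x^2 - 5*x - 14) + (1 - x + x^2*(-9))
= -13 - 6 * x - 8 * x^2
C) -13 - 6 * x - 8 * x^2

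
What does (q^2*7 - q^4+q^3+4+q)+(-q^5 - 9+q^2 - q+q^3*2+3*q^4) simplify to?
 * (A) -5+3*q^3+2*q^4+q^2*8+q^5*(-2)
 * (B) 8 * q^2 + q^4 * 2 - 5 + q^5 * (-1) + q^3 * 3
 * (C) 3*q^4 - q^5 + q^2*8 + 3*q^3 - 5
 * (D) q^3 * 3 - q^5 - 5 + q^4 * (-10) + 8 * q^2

Adding the polynomials and combining like terms:
(q^2*7 - q^4 + q^3 + 4 + q) + (-q^5 - 9 + q^2 - q + q^3*2 + 3*q^4)
= 8 * q^2 + q^4 * 2 - 5 + q^5 * (-1) + q^3 * 3
B) 8 * q^2 + q^4 * 2 - 5 + q^5 * (-1) + q^3 * 3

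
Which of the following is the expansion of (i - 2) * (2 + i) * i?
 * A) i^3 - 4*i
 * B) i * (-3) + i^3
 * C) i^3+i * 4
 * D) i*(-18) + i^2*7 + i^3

Expanding (i - 2) * (2 + i) * i:
= i^3 - 4*i
A) i^3 - 4*i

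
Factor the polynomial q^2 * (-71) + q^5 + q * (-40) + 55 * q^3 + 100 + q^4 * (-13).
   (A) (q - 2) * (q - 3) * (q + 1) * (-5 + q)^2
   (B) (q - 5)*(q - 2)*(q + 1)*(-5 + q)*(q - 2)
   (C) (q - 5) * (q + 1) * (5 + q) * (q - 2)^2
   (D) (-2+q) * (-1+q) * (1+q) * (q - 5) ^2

We need to factor q^2 * (-71) + q^5 + q * (-40) + 55 * q^3 + 100 + q^4 * (-13).
The factored form is (q - 5)*(q - 2)*(q + 1)*(-5 + q)*(q - 2).
B) (q - 5)*(q - 2)*(q + 1)*(-5 + q)*(q - 2)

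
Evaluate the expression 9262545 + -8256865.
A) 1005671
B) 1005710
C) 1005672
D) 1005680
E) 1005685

9262545 + -8256865 = 1005680
D) 1005680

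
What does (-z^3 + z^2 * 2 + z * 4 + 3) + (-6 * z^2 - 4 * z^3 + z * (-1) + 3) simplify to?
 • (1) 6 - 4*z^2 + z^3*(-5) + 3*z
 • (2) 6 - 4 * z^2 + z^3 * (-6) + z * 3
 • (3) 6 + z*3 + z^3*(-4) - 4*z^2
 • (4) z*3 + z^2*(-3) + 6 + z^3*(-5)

Adding the polynomials and combining like terms:
(-z^3 + z^2*2 + z*4 + 3) + (-6*z^2 - 4*z^3 + z*(-1) + 3)
= 6 - 4*z^2 + z^3*(-5) + 3*z
1) 6 - 4*z^2 + z^3*(-5) + 3*z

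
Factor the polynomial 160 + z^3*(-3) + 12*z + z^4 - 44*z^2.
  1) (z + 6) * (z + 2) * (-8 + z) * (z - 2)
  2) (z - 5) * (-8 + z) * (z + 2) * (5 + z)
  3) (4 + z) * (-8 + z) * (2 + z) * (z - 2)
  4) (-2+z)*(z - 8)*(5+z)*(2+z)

We need to factor 160 + z^3*(-3) + 12*z + z^4 - 44*z^2.
The factored form is (-2+z)*(z - 8)*(5+z)*(2+z).
4) (-2+z)*(z - 8)*(5+z)*(2+z)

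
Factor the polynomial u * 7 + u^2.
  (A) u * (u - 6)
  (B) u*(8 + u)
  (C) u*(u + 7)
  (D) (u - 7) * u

We need to factor u * 7 + u^2.
The factored form is u*(u + 7).
C) u*(u + 7)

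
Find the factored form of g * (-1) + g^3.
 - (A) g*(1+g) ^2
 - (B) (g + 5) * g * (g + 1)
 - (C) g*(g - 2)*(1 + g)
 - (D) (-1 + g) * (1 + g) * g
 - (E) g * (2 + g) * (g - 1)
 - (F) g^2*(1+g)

We need to factor g * (-1) + g^3.
The factored form is (-1 + g) * (1 + g) * g.
D) (-1 + g) * (1 + g) * g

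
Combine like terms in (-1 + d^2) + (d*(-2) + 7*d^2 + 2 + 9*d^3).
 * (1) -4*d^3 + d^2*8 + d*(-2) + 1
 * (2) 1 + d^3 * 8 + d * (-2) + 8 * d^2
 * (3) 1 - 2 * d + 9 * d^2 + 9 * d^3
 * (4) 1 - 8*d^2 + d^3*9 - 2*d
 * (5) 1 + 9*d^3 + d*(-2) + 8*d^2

Adding the polynomials and combining like terms:
(-1 + d^2) + (d*(-2) + 7*d^2 + 2 + 9*d^3)
= 1 + 9*d^3 + d*(-2) + 8*d^2
5) 1 + 9*d^3 + d*(-2) + 8*d^2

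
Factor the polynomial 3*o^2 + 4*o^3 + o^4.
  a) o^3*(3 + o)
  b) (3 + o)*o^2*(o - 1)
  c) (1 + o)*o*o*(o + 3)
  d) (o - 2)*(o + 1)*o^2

We need to factor 3*o^2 + 4*o^3 + o^4.
The factored form is (1 + o)*o*o*(o + 3).
c) (1 + o)*o*o*(o + 3)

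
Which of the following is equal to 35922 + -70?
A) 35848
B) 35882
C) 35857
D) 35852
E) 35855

35922 + -70 = 35852
D) 35852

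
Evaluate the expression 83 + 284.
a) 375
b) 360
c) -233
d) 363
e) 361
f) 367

83 + 284 = 367
f) 367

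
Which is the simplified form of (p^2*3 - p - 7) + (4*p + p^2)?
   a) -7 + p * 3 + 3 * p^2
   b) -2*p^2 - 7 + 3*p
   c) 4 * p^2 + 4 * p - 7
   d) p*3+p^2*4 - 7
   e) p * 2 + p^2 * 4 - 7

Adding the polynomials and combining like terms:
(p^2*3 - p - 7) + (4*p + p^2)
= p*3+p^2*4 - 7
d) p*3+p^2*4 - 7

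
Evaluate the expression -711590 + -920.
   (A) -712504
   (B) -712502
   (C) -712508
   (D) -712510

-711590 + -920 = -712510
D) -712510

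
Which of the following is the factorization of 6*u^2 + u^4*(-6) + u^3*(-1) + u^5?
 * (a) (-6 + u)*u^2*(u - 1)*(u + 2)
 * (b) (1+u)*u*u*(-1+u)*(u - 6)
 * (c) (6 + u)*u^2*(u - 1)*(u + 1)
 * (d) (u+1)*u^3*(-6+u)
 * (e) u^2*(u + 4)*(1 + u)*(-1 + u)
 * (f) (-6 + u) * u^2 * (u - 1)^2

We need to factor 6*u^2 + u^4*(-6) + u^3*(-1) + u^5.
The factored form is (1+u)*u*u*(-1+u)*(u - 6).
b) (1+u)*u*u*(-1+u)*(u - 6)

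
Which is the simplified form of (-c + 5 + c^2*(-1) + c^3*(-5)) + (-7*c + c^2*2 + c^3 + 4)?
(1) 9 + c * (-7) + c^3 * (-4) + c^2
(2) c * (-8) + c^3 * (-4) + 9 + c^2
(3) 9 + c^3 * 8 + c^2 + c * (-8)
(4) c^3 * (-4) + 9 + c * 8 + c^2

Adding the polynomials and combining like terms:
(-c + 5 + c^2*(-1) + c^3*(-5)) + (-7*c + c^2*2 + c^3 + 4)
= c * (-8) + c^3 * (-4) + 9 + c^2
2) c * (-8) + c^3 * (-4) + 9 + c^2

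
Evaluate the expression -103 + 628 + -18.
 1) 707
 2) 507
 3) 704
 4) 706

First: -103 + 628 = 525
Then: 525 + -18 = 507
2) 507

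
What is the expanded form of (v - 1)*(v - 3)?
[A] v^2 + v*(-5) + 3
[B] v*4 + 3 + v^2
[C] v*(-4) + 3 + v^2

Expanding (v - 1)*(v - 3):
= v*(-4) + 3 + v^2
C) v*(-4) + 3 + v^2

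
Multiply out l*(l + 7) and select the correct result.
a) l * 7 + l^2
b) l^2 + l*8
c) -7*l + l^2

Expanding l*(l + 7):
= l * 7 + l^2
a) l * 7 + l^2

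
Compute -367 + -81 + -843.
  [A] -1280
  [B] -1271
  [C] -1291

First: -367 + -81 = -448
Then: -448 + -843 = -1291
C) -1291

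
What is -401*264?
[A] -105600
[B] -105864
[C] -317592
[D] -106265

-401 * 264 = -105864
B) -105864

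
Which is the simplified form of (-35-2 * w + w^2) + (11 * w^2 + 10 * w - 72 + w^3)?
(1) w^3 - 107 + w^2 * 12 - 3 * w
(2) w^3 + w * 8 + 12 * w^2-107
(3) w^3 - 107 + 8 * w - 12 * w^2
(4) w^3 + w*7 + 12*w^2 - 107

Adding the polynomials and combining like terms:
(-35 - 2*w + w^2) + (11*w^2 + 10*w - 72 + w^3)
= w^3 + w * 8 + 12 * w^2-107
2) w^3 + w * 8 + 12 * w^2-107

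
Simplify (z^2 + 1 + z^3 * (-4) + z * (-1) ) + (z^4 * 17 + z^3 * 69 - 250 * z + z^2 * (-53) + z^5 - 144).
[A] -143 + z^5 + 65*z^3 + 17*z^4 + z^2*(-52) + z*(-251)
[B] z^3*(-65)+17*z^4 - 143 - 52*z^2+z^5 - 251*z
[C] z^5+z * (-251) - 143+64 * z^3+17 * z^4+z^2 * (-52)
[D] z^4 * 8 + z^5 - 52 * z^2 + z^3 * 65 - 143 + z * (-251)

Adding the polynomials and combining like terms:
(z^2 + 1 + z^3*(-4) + z*(-1)) + (z^4*17 + z^3*69 - 250*z + z^2*(-53) + z^5 - 144)
= -143 + z^5 + 65*z^3 + 17*z^4 + z^2*(-52) + z*(-251)
A) -143 + z^5 + 65*z^3 + 17*z^4 + z^2*(-52) + z*(-251)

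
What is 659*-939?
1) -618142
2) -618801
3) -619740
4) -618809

659 * -939 = -618801
2) -618801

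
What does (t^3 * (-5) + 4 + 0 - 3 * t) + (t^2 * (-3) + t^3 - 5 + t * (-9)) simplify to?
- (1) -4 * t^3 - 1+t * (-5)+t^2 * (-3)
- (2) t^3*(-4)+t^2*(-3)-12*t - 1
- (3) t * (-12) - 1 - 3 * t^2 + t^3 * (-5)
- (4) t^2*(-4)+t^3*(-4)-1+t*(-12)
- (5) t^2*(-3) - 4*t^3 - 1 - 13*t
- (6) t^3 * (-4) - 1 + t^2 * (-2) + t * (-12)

Adding the polynomials and combining like terms:
(t^3*(-5) + 4 + 0 - 3*t) + (t^2*(-3) + t^3 - 5 + t*(-9))
= t^3*(-4)+t^2*(-3)-12*t - 1
2) t^3*(-4)+t^2*(-3)-12*t - 1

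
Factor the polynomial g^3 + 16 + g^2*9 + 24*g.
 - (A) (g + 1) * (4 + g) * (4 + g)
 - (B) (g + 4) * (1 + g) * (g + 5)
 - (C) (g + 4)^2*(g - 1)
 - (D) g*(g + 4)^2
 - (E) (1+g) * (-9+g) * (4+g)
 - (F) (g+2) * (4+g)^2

We need to factor g^3 + 16 + g^2*9 + 24*g.
The factored form is (g + 1) * (4 + g) * (4 + g).
A) (g + 1) * (4 + g) * (4 + g)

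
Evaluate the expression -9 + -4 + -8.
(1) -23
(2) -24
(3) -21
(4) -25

First: -9 + -4 = -13
Then: -13 + -8 = -21
3) -21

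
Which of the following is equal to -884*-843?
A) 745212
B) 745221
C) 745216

-884 * -843 = 745212
A) 745212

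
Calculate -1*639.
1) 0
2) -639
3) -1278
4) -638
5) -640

-1 * 639 = -639
2) -639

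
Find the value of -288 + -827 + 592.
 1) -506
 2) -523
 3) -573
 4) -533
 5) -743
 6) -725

First: -288 + -827 = -1115
Then: -1115 + 592 = -523
2) -523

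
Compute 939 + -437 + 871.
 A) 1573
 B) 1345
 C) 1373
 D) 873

First: 939 + -437 = 502
Then: 502 + 871 = 1373
C) 1373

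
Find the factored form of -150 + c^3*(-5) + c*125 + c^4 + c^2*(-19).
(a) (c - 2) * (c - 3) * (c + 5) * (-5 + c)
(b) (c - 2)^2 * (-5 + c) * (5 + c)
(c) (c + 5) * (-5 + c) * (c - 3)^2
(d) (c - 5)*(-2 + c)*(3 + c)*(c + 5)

We need to factor -150 + c^3*(-5) + c*125 + c^4 + c^2*(-19).
The factored form is (c - 2) * (c - 3) * (c + 5) * (-5 + c).
a) (c - 2) * (c - 3) * (c + 5) * (-5 + c)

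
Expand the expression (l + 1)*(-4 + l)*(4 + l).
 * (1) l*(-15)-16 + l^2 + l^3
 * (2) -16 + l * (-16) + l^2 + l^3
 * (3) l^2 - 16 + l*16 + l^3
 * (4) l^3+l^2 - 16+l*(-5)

Expanding (l + 1)*(-4 + l)*(4 + l):
= -16 + l * (-16) + l^2 + l^3
2) -16 + l * (-16) + l^2 + l^3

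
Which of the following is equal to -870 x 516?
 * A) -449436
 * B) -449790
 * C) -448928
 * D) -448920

-870 * 516 = -448920
D) -448920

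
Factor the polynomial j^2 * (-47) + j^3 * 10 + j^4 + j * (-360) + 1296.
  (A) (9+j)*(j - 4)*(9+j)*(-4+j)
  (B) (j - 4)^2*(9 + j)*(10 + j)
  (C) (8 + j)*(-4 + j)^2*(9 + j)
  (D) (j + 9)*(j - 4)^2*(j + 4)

We need to factor j^2 * (-47) + j^3 * 10 + j^4 + j * (-360) + 1296.
The factored form is (9+j)*(j - 4)*(9+j)*(-4+j).
A) (9+j)*(j - 4)*(9+j)*(-4+j)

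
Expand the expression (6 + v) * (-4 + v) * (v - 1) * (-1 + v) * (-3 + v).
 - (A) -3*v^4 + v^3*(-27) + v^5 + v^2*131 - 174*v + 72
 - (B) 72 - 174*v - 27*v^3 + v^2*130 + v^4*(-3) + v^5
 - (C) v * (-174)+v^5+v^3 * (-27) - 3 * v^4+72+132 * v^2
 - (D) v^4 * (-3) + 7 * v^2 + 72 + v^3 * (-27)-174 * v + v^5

Expanding (6 + v) * (-4 + v) * (v - 1) * (-1 + v) * (-3 + v):
= -3*v^4 + v^3*(-27) + v^5 + v^2*131 - 174*v + 72
A) -3*v^4 + v^3*(-27) + v^5 + v^2*131 - 174*v + 72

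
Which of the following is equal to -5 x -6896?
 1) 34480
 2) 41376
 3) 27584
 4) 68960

-5 * -6896 = 34480
1) 34480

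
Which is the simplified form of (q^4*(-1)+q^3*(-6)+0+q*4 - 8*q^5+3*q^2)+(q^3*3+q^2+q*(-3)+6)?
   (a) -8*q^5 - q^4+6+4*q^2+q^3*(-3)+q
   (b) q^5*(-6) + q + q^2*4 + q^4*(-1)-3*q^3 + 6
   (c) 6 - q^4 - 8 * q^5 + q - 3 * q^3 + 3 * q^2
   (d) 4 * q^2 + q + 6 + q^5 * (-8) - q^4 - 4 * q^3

Adding the polynomials and combining like terms:
(q^4*(-1) + q^3*(-6) + 0 + q*4 - 8*q^5 + 3*q^2) + (q^3*3 + q^2 + q*(-3) + 6)
= -8*q^5 - q^4+6+4*q^2+q^3*(-3)+q
a) -8*q^5 - q^4+6+4*q^2+q^3*(-3)+q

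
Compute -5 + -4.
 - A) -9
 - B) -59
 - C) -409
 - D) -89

-5 + -4 = -9
A) -9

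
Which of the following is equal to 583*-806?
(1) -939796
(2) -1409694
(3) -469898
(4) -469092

583 * -806 = -469898
3) -469898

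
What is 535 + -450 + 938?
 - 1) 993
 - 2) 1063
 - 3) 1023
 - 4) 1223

First: 535 + -450 = 85
Then: 85 + 938 = 1023
3) 1023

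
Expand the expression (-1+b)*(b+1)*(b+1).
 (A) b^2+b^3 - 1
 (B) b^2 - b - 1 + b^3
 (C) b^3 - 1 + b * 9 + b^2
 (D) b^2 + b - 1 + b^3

Expanding (-1+b)*(b+1)*(b+1):
= b^2 - b - 1 + b^3
B) b^2 - b - 1 + b^3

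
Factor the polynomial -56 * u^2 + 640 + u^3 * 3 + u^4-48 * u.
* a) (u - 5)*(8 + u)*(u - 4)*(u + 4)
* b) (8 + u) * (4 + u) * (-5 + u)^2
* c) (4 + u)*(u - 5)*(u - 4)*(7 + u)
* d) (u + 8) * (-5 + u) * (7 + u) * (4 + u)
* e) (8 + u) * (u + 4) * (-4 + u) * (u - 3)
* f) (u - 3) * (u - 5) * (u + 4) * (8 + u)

We need to factor -56 * u^2 + 640 + u^3 * 3 + u^4-48 * u.
The factored form is (u - 5)*(8 + u)*(u - 4)*(u + 4).
a) (u - 5)*(8 + u)*(u - 4)*(u + 4)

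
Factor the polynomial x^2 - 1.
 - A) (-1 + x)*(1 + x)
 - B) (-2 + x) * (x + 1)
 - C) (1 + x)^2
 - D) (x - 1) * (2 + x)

We need to factor x^2 - 1.
The factored form is (-1 + x)*(1 + x).
A) (-1 + x)*(1 + x)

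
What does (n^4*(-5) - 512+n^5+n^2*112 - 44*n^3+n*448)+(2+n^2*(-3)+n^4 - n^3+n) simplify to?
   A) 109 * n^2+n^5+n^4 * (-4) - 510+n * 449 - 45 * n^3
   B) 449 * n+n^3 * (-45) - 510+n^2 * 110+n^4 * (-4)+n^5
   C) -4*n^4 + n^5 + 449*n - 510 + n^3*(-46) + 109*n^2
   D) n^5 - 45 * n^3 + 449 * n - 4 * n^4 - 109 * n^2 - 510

Adding the polynomials and combining like terms:
(n^4*(-5) - 512 + n^5 + n^2*112 - 44*n^3 + n*448) + (2 + n^2*(-3) + n^4 - n^3 + n)
= 109 * n^2+n^5+n^4 * (-4) - 510+n * 449 - 45 * n^3
A) 109 * n^2+n^5+n^4 * (-4) - 510+n * 449 - 45 * n^3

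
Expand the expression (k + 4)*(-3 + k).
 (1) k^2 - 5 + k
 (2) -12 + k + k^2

Expanding (k + 4)*(-3 + k):
= -12 + k + k^2
2) -12 + k + k^2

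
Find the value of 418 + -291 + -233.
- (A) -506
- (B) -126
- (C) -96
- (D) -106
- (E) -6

First: 418 + -291 = 127
Then: 127 + -233 = -106
D) -106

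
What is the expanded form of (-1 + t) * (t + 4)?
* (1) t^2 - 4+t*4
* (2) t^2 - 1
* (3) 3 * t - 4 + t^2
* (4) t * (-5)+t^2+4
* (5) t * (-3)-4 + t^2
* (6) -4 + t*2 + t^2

Expanding (-1 + t) * (t + 4):
= 3 * t - 4 + t^2
3) 3 * t - 4 + t^2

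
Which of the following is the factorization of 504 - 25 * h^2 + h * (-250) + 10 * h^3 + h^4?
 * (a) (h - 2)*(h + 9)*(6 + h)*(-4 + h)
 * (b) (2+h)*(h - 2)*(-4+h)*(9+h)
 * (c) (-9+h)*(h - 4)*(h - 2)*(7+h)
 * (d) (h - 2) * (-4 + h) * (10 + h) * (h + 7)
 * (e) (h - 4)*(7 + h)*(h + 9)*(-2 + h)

We need to factor 504 - 25 * h^2 + h * (-250) + 10 * h^3 + h^4.
The factored form is (h - 4)*(7 + h)*(h + 9)*(-2 + h).
e) (h - 4)*(7 + h)*(h + 9)*(-2 + h)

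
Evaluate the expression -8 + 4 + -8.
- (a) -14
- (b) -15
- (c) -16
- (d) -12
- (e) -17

First: -8 + 4 = -4
Then: -4 + -8 = -12
d) -12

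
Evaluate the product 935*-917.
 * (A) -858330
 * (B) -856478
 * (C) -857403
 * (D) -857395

935 * -917 = -857395
D) -857395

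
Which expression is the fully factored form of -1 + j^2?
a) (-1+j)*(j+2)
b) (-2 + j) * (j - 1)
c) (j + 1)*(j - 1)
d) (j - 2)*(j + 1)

We need to factor -1 + j^2.
The factored form is (j + 1)*(j - 1).
c) (j + 1)*(j - 1)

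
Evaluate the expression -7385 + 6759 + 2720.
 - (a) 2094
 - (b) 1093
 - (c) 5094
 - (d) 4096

First: -7385 + 6759 = -626
Then: -626 + 2720 = 2094
a) 2094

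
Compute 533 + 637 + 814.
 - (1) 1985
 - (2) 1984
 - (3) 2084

First: 533 + 637 = 1170
Then: 1170 + 814 = 1984
2) 1984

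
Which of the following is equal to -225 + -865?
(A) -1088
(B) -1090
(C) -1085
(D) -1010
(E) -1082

-225 + -865 = -1090
B) -1090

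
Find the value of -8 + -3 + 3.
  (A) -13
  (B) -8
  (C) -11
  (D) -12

First: -8 + -3 = -11
Then: -11 + 3 = -8
B) -8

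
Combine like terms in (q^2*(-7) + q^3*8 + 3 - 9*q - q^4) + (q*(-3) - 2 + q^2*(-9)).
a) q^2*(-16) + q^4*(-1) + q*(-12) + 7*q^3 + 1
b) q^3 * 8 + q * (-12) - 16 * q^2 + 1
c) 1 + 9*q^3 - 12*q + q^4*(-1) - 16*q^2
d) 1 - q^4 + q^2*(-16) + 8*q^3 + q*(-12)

Adding the polynomials and combining like terms:
(q^2*(-7) + q^3*8 + 3 - 9*q - q^4) + (q*(-3) - 2 + q^2*(-9))
= 1 - q^4 + q^2*(-16) + 8*q^3 + q*(-12)
d) 1 - q^4 + q^2*(-16) + 8*q^3 + q*(-12)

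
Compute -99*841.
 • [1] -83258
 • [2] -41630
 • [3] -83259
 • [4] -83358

-99 * 841 = -83259
3) -83259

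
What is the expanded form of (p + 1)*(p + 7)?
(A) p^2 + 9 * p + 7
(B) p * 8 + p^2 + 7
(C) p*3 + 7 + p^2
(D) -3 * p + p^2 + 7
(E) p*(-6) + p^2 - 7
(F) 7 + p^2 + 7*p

Expanding (p + 1)*(p + 7):
= p * 8 + p^2 + 7
B) p * 8 + p^2 + 7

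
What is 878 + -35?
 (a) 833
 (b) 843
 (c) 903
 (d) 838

878 + -35 = 843
b) 843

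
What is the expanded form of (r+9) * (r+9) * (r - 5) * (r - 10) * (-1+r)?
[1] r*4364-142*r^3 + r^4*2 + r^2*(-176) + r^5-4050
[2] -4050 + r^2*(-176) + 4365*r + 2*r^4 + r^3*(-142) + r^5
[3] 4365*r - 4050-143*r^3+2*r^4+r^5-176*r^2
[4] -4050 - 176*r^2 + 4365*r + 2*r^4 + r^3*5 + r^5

Expanding (r+9) * (r+9) * (r - 5) * (r - 10) * (-1+r):
= -4050 + r^2*(-176) + 4365*r + 2*r^4 + r^3*(-142) + r^5
2) -4050 + r^2*(-176) + 4365*r + 2*r^4 + r^3*(-142) + r^5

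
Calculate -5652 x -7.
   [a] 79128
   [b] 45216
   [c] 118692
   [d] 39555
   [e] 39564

-5652 * -7 = 39564
e) 39564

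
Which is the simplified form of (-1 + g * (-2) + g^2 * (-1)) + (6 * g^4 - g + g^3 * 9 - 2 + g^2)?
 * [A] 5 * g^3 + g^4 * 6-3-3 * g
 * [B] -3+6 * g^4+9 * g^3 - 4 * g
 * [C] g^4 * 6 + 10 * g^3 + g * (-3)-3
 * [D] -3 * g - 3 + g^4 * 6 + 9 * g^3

Adding the polynomials and combining like terms:
(-1 + g*(-2) + g^2*(-1)) + (6*g^4 - g + g^3*9 - 2 + g^2)
= -3 * g - 3 + g^4 * 6 + 9 * g^3
D) -3 * g - 3 + g^4 * 6 + 9 * g^3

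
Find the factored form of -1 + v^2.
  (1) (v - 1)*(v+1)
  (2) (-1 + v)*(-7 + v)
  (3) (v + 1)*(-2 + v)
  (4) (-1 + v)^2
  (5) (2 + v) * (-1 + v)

We need to factor -1 + v^2.
The factored form is (v - 1)*(v+1).
1) (v - 1)*(v+1)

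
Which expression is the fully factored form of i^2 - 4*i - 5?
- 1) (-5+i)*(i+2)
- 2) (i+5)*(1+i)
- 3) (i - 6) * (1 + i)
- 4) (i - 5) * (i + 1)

We need to factor i^2 - 4*i - 5.
The factored form is (i - 5) * (i + 1).
4) (i - 5) * (i + 1)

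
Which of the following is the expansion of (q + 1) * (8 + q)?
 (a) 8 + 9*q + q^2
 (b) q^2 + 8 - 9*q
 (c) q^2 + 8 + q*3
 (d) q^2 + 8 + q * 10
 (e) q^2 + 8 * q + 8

Expanding (q + 1) * (8 + q):
= 8 + 9*q + q^2
a) 8 + 9*q + q^2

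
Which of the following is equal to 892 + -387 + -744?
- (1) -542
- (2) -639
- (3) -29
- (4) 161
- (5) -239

First: 892 + -387 = 505
Then: 505 + -744 = -239
5) -239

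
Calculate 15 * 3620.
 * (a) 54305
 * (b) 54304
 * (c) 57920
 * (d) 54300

15 * 3620 = 54300
d) 54300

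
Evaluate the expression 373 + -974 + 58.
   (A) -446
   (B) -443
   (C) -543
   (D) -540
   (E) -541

First: 373 + -974 = -601
Then: -601 + 58 = -543
C) -543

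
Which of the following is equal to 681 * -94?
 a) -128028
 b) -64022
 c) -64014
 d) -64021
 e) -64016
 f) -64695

681 * -94 = -64014
c) -64014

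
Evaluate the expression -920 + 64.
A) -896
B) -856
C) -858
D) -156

-920 + 64 = -856
B) -856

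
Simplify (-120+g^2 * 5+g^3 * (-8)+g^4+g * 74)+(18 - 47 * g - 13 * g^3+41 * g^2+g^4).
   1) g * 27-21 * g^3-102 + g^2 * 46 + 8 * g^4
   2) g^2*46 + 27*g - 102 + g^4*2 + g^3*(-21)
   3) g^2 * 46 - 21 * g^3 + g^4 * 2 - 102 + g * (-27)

Adding the polynomials and combining like terms:
(-120 + g^2*5 + g^3*(-8) + g^4 + g*74) + (18 - 47*g - 13*g^3 + 41*g^2 + g^4)
= g^2*46 + 27*g - 102 + g^4*2 + g^3*(-21)
2) g^2*46 + 27*g - 102 + g^4*2 + g^3*(-21)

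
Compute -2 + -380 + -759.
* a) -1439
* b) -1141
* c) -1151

First: -2 + -380 = -382
Then: -382 + -759 = -1141
b) -1141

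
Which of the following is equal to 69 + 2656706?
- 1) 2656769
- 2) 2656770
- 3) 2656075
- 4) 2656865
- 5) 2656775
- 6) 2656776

69 + 2656706 = 2656775
5) 2656775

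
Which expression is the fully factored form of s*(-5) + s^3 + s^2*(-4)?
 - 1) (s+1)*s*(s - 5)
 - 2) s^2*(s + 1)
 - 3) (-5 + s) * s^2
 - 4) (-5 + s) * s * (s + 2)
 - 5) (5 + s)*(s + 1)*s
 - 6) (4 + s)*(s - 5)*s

We need to factor s*(-5) + s^3 + s^2*(-4).
The factored form is (s+1)*s*(s - 5).
1) (s+1)*s*(s - 5)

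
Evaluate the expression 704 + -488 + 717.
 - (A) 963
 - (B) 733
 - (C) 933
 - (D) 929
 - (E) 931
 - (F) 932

First: 704 + -488 = 216
Then: 216 + 717 = 933
C) 933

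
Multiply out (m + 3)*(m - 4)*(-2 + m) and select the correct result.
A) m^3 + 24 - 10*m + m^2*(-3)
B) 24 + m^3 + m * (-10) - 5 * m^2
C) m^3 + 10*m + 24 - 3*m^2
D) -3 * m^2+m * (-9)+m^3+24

Expanding (m + 3)*(m - 4)*(-2 + m):
= m^3 + 24 - 10*m + m^2*(-3)
A) m^3 + 24 - 10*m + m^2*(-3)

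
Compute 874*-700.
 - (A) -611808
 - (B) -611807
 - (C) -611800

874 * -700 = -611800
C) -611800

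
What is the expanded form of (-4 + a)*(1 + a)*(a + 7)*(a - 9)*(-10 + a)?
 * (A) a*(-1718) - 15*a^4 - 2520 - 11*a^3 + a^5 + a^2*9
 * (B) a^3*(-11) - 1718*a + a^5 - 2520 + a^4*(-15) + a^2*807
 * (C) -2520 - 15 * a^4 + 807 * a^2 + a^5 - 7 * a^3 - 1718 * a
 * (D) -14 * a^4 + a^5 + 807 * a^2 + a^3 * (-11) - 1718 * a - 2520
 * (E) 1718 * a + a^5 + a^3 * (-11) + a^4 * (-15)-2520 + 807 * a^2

Expanding (-4 + a)*(1 + a)*(a + 7)*(a - 9)*(-10 + a):
= a^3*(-11) - 1718*a + a^5 - 2520 + a^4*(-15) + a^2*807
B) a^3*(-11) - 1718*a + a^5 - 2520 + a^4*(-15) + a^2*807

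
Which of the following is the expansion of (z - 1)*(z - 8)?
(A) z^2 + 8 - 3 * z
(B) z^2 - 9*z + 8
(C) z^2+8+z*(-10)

Expanding (z - 1)*(z - 8):
= z^2 - 9*z + 8
B) z^2 - 9*z + 8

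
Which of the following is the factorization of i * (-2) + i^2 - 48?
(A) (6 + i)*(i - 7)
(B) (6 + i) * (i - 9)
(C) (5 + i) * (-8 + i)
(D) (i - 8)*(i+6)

We need to factor i * (-2) + i^2 - 48.
The factored form is (i - 8)*(i+6).
D) (i - 8)*(i+6)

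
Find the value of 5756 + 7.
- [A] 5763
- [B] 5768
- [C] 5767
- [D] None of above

5756 + 7 = 5763
A) 5763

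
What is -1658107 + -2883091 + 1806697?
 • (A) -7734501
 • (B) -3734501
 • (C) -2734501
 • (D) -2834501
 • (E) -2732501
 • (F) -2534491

First: -1658107 + -2883091 = -4541198
Then: -4541198 + 1806697 = -2734501
C) -2734501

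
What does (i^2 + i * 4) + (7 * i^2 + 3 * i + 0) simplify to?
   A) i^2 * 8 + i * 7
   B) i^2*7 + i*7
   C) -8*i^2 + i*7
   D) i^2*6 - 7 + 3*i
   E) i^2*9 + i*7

Adding the polynomials and combining like terms:
(i^2 + i*4) + (7*i^2 + 3*i + 0)
= i^2 * 8 + i * 7
A) i^2 * 8 + i * 7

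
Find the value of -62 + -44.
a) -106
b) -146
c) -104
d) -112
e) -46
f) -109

-62 + -44 = -106
a) -106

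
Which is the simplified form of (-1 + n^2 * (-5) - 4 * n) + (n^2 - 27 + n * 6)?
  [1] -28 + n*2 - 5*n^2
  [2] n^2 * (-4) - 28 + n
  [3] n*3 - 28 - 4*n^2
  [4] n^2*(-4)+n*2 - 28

Adding the polynomials and combining like terms:
(-1 + n^2*(-5) - 4*n) + (n^2 - 27 + n*6)
= n^2*(-4)+n*2 - 28
4) n^2*(-4)+n*2 - 28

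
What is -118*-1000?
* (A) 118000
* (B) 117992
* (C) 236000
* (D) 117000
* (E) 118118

-118 * -1000 = 118000
A) 118000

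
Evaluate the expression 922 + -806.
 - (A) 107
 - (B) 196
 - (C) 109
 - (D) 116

922 + -806 = 116
D) 116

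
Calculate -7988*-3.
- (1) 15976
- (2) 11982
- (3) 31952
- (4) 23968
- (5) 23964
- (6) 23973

-7988 * -3 = 23964
5) 23964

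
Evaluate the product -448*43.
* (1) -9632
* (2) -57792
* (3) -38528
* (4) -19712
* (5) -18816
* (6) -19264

-448 * 43 = -19264
6) -19264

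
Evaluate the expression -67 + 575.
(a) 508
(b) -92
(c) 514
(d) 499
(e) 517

-67 + 575 = 508
a) 508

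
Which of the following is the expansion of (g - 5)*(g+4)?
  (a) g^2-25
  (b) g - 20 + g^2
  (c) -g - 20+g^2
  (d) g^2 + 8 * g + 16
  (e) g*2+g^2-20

Expanding (g - 5)*(g+4):
= -g - 20+g^2
c) -g - 20+g^2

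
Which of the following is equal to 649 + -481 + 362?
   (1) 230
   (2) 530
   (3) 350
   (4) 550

First: 649 + -481 = 168
Then: 168 + 362 = 530
2) 530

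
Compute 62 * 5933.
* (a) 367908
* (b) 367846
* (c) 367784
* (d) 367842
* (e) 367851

62 * 5933 = 367846
b) 367846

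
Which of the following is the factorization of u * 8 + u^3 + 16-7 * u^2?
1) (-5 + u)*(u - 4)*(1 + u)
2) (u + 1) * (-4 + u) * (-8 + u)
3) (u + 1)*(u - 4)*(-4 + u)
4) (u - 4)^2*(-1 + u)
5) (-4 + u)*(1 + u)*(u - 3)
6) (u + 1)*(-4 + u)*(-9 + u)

We need to factor u * 8 + u^3 + 16-7 * u^2.
The factored form is (u + 1)*(u - 4)*(-4 + u).
3) (u + 1)*(u - 4)*(-4 + u)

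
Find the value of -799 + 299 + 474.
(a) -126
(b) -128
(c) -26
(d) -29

First: -799 + 299 = -500
Then: -500 + 474 = -26
c) -26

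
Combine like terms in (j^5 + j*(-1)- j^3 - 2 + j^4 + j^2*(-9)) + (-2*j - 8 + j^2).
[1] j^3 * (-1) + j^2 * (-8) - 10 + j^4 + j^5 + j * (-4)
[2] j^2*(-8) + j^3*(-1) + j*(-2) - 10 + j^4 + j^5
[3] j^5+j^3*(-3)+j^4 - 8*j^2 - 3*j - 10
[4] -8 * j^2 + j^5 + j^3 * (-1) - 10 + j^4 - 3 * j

Adding the polynomials and combining like terms:
(j^5 + j*(-1) - j^3 - 2 + j^4 + j^2*(-9)) + (-2*j - 8 + j^2)
= -8 * j^2 + j^5 + j^3 * (-1) - 10 + j^4 - 3 * j
4) -8 * j^2 + j^5 + j^3 * (-1) - 10 + j^4 - 3 * j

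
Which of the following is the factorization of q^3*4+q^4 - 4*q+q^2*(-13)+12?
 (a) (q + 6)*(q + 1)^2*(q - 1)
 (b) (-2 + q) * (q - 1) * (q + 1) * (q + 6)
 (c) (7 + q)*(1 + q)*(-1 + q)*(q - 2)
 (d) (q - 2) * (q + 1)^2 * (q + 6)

We need to factor q^3*4+q^4 - 4*q+q^2*(-13)+12.
The factored form is (-2 + q) * (q - 1) * (q + 1) * (q + 6).
b) (-2 + q) * (q - 1) * (q + 1) * (q + 6)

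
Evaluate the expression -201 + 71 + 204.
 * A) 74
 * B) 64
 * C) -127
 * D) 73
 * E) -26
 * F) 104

First: -201 + 71 = -130
Then: -130 + 204 = 74
A) 74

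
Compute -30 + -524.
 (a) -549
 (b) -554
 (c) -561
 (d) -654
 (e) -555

-30 + -524 = -554
b) -554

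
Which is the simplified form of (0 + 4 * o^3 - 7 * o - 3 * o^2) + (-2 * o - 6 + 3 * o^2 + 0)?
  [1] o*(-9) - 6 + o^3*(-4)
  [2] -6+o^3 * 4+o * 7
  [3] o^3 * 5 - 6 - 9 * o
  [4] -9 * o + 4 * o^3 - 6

Adding the polynomials and combining like terms:
(0 + 4*o^3 - 7*o - 3*o^2) + (-2*o - 6 + 3*o^2 + 0)
= -9 * o + 4 * o^3 - 6
4) -9 * o + 4 * o^3 - 6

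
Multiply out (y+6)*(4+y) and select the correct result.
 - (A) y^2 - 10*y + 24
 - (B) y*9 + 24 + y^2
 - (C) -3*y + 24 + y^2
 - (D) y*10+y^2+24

Expanding (y+6)*(4+y):
= y*10+y^2+24
D) y*10+y^2+24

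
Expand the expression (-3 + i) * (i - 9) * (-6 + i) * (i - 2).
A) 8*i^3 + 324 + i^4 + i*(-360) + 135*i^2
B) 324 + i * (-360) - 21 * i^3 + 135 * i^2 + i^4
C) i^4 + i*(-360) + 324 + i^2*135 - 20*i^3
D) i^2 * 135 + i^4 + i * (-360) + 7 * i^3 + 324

Expanding (-3 + i) * (i - 9) * (-6 + i) * (i - 2):
= i^4 + i*(-360) + 324 + i^2*135 - 20*i^3
C) i^4 + i*(-360) + 324 + i^2*135 - 20*i^3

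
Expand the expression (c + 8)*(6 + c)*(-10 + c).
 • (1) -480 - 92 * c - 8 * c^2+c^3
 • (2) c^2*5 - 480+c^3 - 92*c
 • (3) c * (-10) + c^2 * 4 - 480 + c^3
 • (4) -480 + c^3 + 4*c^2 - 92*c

Expanding (c + 8)*(6 + c)*(-10 + c):
= -480 + c^3 + 4*c^2 - 92*c
4) -480 + c^3 + 4*c^2 - 92*c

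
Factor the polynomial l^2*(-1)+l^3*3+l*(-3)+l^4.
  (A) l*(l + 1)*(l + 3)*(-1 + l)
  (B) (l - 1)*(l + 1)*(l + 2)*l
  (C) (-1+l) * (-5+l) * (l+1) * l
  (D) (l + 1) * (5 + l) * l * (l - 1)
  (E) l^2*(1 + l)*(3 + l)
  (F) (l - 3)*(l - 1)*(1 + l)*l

We need to factor l^2*(-1)+l^3*3+l*(-3)+l^4.
The factored form is l*(l + 1)*(l + 3)*(-1 + l).
A) l*(l + 1)*(l + 3)*(-1 + l)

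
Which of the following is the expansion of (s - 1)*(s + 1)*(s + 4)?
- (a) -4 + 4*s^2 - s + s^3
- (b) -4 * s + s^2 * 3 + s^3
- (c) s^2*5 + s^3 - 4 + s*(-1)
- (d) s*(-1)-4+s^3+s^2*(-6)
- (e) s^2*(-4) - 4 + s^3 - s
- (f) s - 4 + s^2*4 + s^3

Expanding (s - 1)*(s + 1)*(s + 4):
= -4 + 4*s^2 - s + s^3
a) -4 + 4*s^2 - s + s^3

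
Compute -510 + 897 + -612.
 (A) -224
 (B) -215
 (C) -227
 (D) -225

First: -510 + 897 = 387
Then: 387 + -612 = -225
D) -225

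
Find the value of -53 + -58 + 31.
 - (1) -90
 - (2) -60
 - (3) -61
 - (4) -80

First: -53 + -58 = -111
Then: -111 + 31 = -80
4) -80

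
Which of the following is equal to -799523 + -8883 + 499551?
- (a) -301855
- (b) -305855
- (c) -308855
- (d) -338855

First: -799523 + -8883 = -808406
Then: -808406 + 499551 = -308855
c) -308855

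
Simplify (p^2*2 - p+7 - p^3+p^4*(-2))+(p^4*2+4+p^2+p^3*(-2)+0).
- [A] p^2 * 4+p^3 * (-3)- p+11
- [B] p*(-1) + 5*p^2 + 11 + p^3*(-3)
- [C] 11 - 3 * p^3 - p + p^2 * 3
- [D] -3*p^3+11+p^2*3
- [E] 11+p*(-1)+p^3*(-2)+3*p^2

Adding the polynomials and combining like terms:
(p^2*2 - p + 7 - p^3 + p^4*(-2)) + (p^4*2 + 4 + p^2 + p^3*(-2) + 0)
= 11 - 3 * p^3 - p + p^2 * 3
C) 11 - 3 * p^3 - p + p^2 * 3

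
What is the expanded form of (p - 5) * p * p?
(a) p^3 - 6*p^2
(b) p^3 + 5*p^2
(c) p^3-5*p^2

Expanding (p - 5) * p * p:
= p^3-5*p^2
c) p^3-5*p^2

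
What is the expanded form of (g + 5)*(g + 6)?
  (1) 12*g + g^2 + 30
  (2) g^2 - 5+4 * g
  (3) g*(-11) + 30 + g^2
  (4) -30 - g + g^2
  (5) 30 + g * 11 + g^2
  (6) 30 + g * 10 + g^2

Expanding (g + 5)*(g + 6):
= 30 + g * 11 + g^2
5) 30 + g * 11 + g^2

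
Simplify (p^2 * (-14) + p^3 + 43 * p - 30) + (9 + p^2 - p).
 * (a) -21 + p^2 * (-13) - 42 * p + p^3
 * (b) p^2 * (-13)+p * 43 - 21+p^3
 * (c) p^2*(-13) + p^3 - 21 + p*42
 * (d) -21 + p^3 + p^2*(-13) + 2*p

Adding the polynomials and combining like terms:
(p^2*(-14) + p^3 + 43*p - 30) + (9 + p^2 - p)
= p^2*(-13) + p^3 - 21 + p*42
c) p^2*(-13) + p^3 - 21 + p*42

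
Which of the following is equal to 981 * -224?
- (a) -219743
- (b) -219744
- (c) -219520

981 * -224 = -219744
b) -219744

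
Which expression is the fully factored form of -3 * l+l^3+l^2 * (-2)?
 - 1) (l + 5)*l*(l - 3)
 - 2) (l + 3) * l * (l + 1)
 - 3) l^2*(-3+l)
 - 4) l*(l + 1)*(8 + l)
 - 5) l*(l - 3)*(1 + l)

We need to factor -3 * l+l^3+l^2 * (-2).
The factored form is l*(l - 3)*(1 + l).
5) l*(l - 3)*(1 + l)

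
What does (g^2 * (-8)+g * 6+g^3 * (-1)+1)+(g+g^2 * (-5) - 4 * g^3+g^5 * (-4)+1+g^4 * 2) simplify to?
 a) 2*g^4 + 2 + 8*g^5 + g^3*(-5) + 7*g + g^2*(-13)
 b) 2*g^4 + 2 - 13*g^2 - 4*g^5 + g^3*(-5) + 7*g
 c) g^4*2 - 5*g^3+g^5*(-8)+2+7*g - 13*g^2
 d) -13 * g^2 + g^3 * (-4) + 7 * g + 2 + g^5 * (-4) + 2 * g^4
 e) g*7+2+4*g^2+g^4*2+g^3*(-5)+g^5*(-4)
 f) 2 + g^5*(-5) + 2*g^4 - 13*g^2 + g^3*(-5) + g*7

Adding the polynomials and combining like terms:
(g^2*(-8) + g*6 + g^3*(-1) + 1) + (g + g^2*(-5) - 4*g^3 + g^5*(-4) + 1 + g^4*2)
= 2*g^4 + 2 - 13*g^2 - 4*g^5 + g^3*(-5) + 7*g
b) 2*g^4 + 2 - 13*g^2 - 4*g^5 + g^3*(-5) + 7*g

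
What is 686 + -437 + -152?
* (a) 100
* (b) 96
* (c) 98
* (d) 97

First: 686 + -437 = 249
Then: 249 + -152 = 97
d) 97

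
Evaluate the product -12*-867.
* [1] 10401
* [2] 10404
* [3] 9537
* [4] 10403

-12 * -867 = 10404
2) 10404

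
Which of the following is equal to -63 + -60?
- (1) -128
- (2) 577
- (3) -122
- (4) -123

-63 + -60 = -123
4) -123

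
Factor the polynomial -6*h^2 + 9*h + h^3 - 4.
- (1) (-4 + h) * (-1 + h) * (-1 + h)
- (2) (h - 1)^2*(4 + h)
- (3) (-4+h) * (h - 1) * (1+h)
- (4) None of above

We need to factor -6*h^2 + 9*h + h^3 - 4.
The factored form is (-4 + h) * (-1 + h) * (-1 + h).
1) (-4 + h) * (-1 + h) * (-1 + h)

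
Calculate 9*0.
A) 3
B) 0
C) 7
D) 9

9 * 0 = 0
B) 0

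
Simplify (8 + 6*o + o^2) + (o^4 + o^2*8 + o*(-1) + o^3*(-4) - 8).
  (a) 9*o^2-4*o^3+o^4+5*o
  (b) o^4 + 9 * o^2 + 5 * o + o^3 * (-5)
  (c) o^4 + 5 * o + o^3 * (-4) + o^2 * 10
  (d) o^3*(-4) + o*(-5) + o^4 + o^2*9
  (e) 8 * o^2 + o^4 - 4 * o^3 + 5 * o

Adding the polynomials and combining like terms:
(8 + 6*o + o^2) + (o^4 + o^2*8 + o*(-1) + o^3*(-4) - 8)
= 9*o^2-4*o^3+o^4+5*o
a) 9*o^2-4*o^3+o^4+5*o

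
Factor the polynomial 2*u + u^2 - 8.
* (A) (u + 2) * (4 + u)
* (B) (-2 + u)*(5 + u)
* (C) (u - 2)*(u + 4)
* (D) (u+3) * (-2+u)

We need to factor 2*u + u^2 - 8.
The factored form is (u - 2)*(u + 4).
C) (u - 2)*(u + 4)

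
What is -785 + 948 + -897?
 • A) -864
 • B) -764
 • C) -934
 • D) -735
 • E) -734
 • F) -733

First: -785 + 948 = 163
Then: 163 + -897 = -734
E) -734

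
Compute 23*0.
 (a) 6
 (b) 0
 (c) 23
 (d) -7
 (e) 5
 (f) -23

23 * 0 = 0
b) 0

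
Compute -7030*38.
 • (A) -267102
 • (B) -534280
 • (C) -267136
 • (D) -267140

-7030 * 38 = -267140
D) -267140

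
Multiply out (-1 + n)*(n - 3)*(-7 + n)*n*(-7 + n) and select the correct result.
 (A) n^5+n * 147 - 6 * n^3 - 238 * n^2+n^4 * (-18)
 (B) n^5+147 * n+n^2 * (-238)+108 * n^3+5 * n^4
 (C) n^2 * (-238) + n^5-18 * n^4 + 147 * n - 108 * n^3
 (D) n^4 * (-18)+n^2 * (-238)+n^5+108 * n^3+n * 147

Expanding (-1 + n)*(n - 3)*(-7 + n)*n*(-7 + n):
= n^4 * (-18)+n^2 * (-238)+n^5+108 * n^3+n * 147
D) n^4 * (-18)+n^2 * (-238)+n^5+108 * n^3+n * 147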